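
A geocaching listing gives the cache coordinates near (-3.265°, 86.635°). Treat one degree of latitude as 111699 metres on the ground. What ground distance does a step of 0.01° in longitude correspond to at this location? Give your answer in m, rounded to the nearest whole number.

1115 m

At 3.265° a degree of longitude is 111699 × cos 3.265° ≈ 111518 m, so 0.01° corresponds to 1115.18 m.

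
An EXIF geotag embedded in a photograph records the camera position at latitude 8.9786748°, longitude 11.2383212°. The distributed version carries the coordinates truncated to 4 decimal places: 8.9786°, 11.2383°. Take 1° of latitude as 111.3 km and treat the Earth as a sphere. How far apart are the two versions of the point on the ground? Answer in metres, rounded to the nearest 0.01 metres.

8.65 metres

Δlat = 8.9786748 − 8.9786 = +0.0000748°; Δlon = 11.2383212 − 11.2383 = +0.0000212°.
N–S: 0.0000748° × 111300 m/° = 8.32524 m.
East–west at this latitude: 0.0000212° × 111300 × cos 8.9786° ≈ 0.0000212 × 109936 = 2.33065 m.
Hypotenuse of the two orthogonal shifts: √(8.32524² + 2.33065²) = 8.64532 m.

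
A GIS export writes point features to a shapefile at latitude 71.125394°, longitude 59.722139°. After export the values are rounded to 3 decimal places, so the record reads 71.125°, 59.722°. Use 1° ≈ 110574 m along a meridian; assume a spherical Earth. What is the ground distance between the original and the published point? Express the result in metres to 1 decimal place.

Δlat = 71.125394 − 71.125 = +0.000394°; Δlon = 59.722139 − 59.722 = +0.000139°.
North–south shift: 0.000394 × 110574 = 43.5662 m.
E–W at 71.125°: 0.000139° × 110574 × cos 71.125° = 0.000139 × 110574 × 0.3235 ≈ 4.9722 m.
Hypotenuse of the two orthogonal shifts: √(43.5662² + 4.9722²) = 43.849 m.

43.8 metres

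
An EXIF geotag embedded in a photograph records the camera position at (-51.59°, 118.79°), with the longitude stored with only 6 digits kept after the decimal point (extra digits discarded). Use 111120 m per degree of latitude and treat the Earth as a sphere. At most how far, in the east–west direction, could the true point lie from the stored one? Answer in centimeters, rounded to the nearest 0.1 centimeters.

6.9 centimeters

Truncating at 6 decimal places can drop up to a full unit in the last place, so the longitude may be off by as much as 1e-06°.
Parallels shrink by cos φ, so at 51.59° a degree of longitude is 111120 × 0.6213 ≈ 69037.1 m.
East–west error: 1e-06° × 69037.1 m/° ≈ 0.0690371 m.
That is 0.0690371 m = 6.9037 cm.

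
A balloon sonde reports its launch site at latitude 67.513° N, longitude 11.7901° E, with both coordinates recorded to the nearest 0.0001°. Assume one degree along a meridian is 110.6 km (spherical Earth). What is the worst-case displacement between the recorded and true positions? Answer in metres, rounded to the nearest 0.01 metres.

Rounding to 4 decimal places leaves each coordinate within ±5e-05° of the true value.
Latitude error → 5e-05 × 110600 = 5.53 m along the meridian.
East–west component at 67.513°: 5e-05° × 110600 × cos 67.513° ≈ 5e-05 × 42301.6 ≈ 2.11508 m.
Worst case both components are at the extreme and orthogonal: √(5.53² + 2.11508²) ≈ 5.92068 m.

5.92 metres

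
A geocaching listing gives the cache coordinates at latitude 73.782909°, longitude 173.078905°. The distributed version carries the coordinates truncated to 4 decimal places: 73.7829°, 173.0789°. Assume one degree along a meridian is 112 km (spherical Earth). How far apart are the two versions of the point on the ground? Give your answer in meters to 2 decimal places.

1.02 meters

Δlat = 73.782909 − 73.7829 = +0.000009°; Δlon = 173.078905 − 173.0789 = +0.000005°.
North–south shift: 0.000009 × 112000 = 1.008 m.
E–W at 73.7829°: 0.000005° × 112000 × cos 73.7829° = 0.000005 × 112000 × 0.2793 ≈ 0.156396 m.
Hypotenuse of the two orthogonal shifts: √(1.008² + 0.156396²) = 1.02006 m.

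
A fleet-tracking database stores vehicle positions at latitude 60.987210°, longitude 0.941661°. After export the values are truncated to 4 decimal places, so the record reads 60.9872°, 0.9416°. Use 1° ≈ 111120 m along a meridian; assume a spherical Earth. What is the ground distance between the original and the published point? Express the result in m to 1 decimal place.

3.5 m

Δlat = 60.987210 − 60.9872 = +0.000010°; Δlon = 0.941661 − 0.9416 = +0.000061°.
North–south shift: 0.000010 × 111120 = 1.1112 m.
East–west at this latitude: 0.000061° × 111120 × cos 60.9872° ≈ 0.000061 × 53893.8 = 3.28752 m.
Combined displacement = (1.1112² + 3.28752²)^½ ≈ 3.47024 m.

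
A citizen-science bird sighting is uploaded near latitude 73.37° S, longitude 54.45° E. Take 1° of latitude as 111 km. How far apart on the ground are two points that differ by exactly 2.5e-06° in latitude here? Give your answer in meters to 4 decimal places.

2.5e-06° × 111000 m/° = 0.2775 m.

0.2775 meters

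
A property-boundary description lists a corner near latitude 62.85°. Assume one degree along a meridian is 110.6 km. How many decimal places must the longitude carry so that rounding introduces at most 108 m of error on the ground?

3 decimal places

At 62.85° one degree of longitude covers 110600 × cos 62.85° ≈ 110600 × 0.4563 ≈ 50469.2 m.
N decimal places → at most half a unit in the last place, 0.5 × 10⁻ᴺ° = 50469.2/2 × 10⁻ᴺ m.
Setting 25234.6 × 10⁻ᴺ ≤ 108 gives 10ᴺ ≥ 233.7, i.e. N ≥ 2.37.
So 3 decimal places suffice (25.2 m); 2 would allow up to 252 m.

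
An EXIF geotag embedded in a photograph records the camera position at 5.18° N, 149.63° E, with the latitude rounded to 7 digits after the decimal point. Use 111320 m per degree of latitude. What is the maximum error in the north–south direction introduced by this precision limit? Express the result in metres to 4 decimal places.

Rounding to 7 decimal places leaves the latitude within ±5e-08° of the true value.
So the N–S error is at most 5e-08 × 111320 = 0.005566 m.

0.0056 metres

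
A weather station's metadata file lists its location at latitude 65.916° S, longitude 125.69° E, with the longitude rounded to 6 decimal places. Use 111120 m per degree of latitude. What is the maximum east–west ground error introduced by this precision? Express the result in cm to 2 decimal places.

2.27 cm

Rounding to 6 decimal places leaves the longitude within ±5e-07° of the true value.
At latitude 65.916° a degree of longitude spans 111120 m × cos 65.916° = 111120 × 0.4081 ≈ 45345.4 m.
Maximum E–W displacement: 5e-07 × 45345.4 = 0.0226727 m.
That is 0.0226727 m = 2.2673 cm.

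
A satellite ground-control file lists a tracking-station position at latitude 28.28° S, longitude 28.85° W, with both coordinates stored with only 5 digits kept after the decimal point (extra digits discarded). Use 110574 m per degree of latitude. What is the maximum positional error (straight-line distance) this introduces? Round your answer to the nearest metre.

Truncating at 5 decimal places can drop up to a full unit in the last place, so each coordinate may be off by as much as 1e-05°.
North–south component: 1e-05° × 110574 = 1.10574 m.
E–W at 28.28°: 1e-05° × 110574 × cos 28.28° = 1e-05 × 110574 × 0.8806 ≈ 0.973762 m.
Worst case both components are at the extreme and orthogonal: √(1.10574² + 0.973762²) ≈ 1.47339 m.

1 metres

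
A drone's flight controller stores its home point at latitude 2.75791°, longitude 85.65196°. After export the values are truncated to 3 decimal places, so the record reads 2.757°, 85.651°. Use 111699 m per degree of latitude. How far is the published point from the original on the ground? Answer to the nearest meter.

The latitude changed by +0.00091° and the longitude by +0.00096°.
North–south shift: 0.00091 × 111699 = 101.646 m.
East–west at this latitude: 0.00096° × 111699 × cos 2.757° ≈ 0.00096 × 111570 = 107.107 m.
Hypotenuse of the two orthogonal shifts: √(101.646² + 107.107²) = 147.661 m.

148 meters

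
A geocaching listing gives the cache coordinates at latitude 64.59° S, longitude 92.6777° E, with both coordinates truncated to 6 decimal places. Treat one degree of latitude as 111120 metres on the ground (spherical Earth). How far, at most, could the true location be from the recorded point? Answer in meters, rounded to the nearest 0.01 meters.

Truncating at 6 decimal places can drop up to a full unit in the last place, so each coordinate may be off by as much as 1e-06°.
Latitude error → 1e-06 × 111120 = 0.11112 m along the meridian.
East–west component at 64.59°: 1e-06° × 111120 × cos 64.59° ≈ 1e-06 × 47680.8 ≈ 0.0476808 m.
Combining orthogonally: (0.11112² + 0.0476808²)^½ ≈ 0.120918 m.

0.12 meters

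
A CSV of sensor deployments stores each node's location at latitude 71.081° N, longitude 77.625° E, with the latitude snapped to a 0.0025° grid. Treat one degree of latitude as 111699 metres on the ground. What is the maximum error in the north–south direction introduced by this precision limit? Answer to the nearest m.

140 m

With a 0.0025° grid the true value lies within half a step, ±0.0025°/2 = ±0.00125°, of the stored one.
Along the meridian that is 0.00125° × 111699 m/° = 139.624 m.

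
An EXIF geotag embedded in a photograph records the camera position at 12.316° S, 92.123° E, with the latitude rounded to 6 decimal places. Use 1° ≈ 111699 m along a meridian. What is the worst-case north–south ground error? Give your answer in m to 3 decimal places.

0.056 m

Rounding to 6 decimal places leaves the latitude within ±5e-07° of the true value.
Along the meridian that is 5e-07° × 111699 m/° = 0.0558495 m.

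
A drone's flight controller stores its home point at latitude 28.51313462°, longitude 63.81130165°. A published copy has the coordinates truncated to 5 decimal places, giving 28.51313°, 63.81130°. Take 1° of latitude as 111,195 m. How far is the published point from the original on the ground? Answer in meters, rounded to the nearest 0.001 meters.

0.538 meters

The latitude changed by +0.00000462° and the longitude by +0.00000165°.
North–south shift: 0.00000462 × 111195 = 0.513721 m.
East–west at this latitude: 0.00000165° × 111195 × cos 28.5131° ≈ 0.00000165 × 97707.9 = 0.161218 m.
Hypotenuse of the two orthogonal shifts: √(0.513721² + 0.161218²) = 0.538424 m.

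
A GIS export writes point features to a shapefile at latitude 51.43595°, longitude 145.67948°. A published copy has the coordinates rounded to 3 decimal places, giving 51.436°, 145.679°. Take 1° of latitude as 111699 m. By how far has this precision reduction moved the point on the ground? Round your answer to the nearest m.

Δlat = 51.43595 − 51.436 = -0.00005°; Δlon = 145.67948 − 145.679 = +0.00048°.
N–S: -0.00005° × 111699 m/° = -5.58495 m.
E–W at 51.436°: 0.00048° × 111699 × cos 51.436° = 0.00048 × 111699 × 0.6234 ≈ 33.4233 m.
Combined displacement = (5.58495² + 33.4233²)^½ ≈ 33.8867 m.

34 m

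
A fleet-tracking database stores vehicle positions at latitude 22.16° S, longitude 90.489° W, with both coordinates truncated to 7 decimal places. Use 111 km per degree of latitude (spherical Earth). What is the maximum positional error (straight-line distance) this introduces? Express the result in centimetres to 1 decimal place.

Truncating at 7 decimal places can drop up to a full unit in the last place, so each coordinate may be off by as much as 1e-07°.
North–south component: 1e-07° × 111000 = 0.0111 m.
East–west component at 22.16°: 1e-07° × 111000 × cos 22.16° ≈ 1e-07 × 102801 ≈ 0.0102801 m.
Combining orthogonally: (0.0111² + 0.0102801²)^½ ≈ 0.0151291 m.
That is 0.0151291 m = 1.5129 cm.

1.5 centimetres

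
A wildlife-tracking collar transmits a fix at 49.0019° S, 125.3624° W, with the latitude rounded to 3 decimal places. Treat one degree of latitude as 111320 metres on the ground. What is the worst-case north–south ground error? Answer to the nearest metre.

Rounding to 3 decimal places leaves the latitude within ±0.0005° of the true value.
North–south distance: 0.0005° × 111320 m/° = 55.66 m.

56 metres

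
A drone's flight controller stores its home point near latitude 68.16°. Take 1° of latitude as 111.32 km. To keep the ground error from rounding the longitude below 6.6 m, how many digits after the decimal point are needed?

At 68.16° one degree of longitude covers 111320 × cos 68.16° ≈ 111320 × 0.3720 ≈ 41412.8 m.
N decimal places → at most half a unit in the last place, 0.5 × 10⁻ᴺ° = 41412.8/2 × 10⁻ᴺ m.
Setting 20706.4 × 10⁻ᴺ ≤ 6.6 gives 10ᴺ ≥ 3137, i.e. N ≥ 3.50.
At 3 places the error can reach 20.7 m, but 4 places keeps it to 2.07 m.

4 decimal places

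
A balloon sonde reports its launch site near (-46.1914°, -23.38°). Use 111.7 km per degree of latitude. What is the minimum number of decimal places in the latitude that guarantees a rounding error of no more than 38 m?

4 decimal places

One degree of latitude covers 111700 m.
N decimal places → at most half a unit in the last place, 0.5 × 10⁻ᴺ° = 111700/2 × 10⁻ᴺ m.
Setting 55850 × 10⁻ᴺ ≤ 38 gives 10ᴺ ≥ 1470, i.e. N ≥ 3.17.
So 4 decimal places suffice (5.58 m); 3 would allow up to 55.9 m.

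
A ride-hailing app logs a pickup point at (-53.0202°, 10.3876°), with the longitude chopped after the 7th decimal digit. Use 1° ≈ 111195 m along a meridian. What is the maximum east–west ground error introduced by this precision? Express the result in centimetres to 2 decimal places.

0.67 centimetres

Truncating at 7 decimal places can drop up to a full unit in the last place, so the longitude may be off by as much as 1e-07°.
Parallels shrink by cos φ, so at 53.0202° a degree of longitude is 111195 × 0.6015 ≈ 66887.5 m.
Maximum E–W displacement: 1e-07 × 66887.5 = 0.00668875 m.
That is 0.00668875 m = 0.66888 cm.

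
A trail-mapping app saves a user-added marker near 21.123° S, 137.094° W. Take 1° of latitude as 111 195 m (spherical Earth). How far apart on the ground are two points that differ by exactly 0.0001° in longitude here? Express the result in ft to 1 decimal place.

34.0 ft

0.0001° of longitude at 21.123° is 0.0001 × 111195 × cos 21.123° ≈ 0.0001 × 103724 = 10.3724 m.
Converting: 10.3724 m × 3.2808 ft/m ≈ 34.03 ft.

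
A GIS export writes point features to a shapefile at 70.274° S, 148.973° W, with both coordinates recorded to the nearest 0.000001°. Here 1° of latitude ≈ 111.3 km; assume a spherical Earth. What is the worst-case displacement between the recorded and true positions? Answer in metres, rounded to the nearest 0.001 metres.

0.059 metres

Rounding to 6 decimal places leaves each coordinate within ±5e-07° of the true value.
North–south component: 5e-07° × 111300 = 0.05565 m.
E–W at 70.274°: 5e-07° × 111300 × cos 70.274° = 5e-07 × 111300 × 0.3375 ≈ 0.0187831 m.
The two errors are perpendicular, so the maximum displacement is √(0.05565² + 0.0187831²) ≈ 0.0587344 m.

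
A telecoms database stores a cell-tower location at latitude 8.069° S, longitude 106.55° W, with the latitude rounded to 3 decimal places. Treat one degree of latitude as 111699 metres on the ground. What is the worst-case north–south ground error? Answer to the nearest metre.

Rounding to 3 decimal places leaves the latitude within ±0.0005° of the true value.
So the N–S error is at most 0.0005 × 111699 = 55.8495 m.

56 metres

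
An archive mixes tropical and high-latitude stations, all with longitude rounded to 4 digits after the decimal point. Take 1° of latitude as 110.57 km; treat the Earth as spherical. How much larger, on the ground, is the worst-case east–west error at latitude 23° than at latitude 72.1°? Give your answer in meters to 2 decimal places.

3.39 meters

Rounding to 4 decimal places leaves the longitude within ±5e-05° of the true value.
Error at 23° = 5e-05° × 110570 × cos 23° ≈ 5.5285 × 0.9205 = 5.089 m.
At 72.1°: 5e-05° × 110570 × cos 72.1° = 5e-05 × 110570 × 0.3074 ≈ 1.6992 m.
Difference: 5.089 − 1.6992 = 3.3898 m.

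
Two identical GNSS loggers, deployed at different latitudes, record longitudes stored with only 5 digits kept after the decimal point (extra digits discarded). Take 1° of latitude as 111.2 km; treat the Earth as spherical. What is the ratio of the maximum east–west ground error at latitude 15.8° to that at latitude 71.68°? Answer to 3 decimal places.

3.061

Truncating at 5 decimal places can drop up to a full unit in the last place, so the longitude may be off by as much as 1e-05°.
Error at 15.8° = 1e-05° × 111200 × cos 15.8° ≈ 1.112 × 0.9622 = 1.07 m.
At 71.68°: 1e-05° × 111200 × cos 71.68° = 1e-05 × 111200 × 0.3143 ≈ 0.34953 m.
The ratio reduces to cos 15.8° / cos 71.68° = 0.9622/0.3143 ≈ 3.0612.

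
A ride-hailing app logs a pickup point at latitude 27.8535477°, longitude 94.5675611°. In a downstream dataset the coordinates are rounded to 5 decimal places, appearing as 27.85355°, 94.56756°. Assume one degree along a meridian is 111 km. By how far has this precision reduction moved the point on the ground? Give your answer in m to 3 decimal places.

0.277 m

The latitude changed by -0.0000023° and the longitude by +0.0000011°.
North–south shift: -0.0000023 × 111000 = -0.2553 m.
East–west at this latitude: 0.0000011° × 111000 × cos 27.8535° ≈ 0.0000011 × 98140.1 = 0.107954 m.
Combined displacement = (0.2553² + 0.107954²)^½ ≈ 0.277186 m.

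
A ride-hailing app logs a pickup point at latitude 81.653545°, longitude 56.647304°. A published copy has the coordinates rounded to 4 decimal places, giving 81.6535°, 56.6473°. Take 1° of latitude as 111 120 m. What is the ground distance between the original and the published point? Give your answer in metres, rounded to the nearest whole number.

5 metres

The latitude changed by +0.000045° and the longitude by +0.000004°.
N–S: 0.000045° × 111120 m/° = 5.0004 m.
East–west at this latitude: 0.000004° × 111120 × cos 81.6535° ≈ 0.000004 × 16130.1 = 0.0645204 m.
Hypotenuse of the two orthogonal shifts: √(5.0004² + 0.0645204²) = 5.00082 m.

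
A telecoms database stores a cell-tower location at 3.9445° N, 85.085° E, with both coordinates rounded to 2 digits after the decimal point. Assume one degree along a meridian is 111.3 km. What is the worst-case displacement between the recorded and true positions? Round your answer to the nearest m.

Rounding to 2 decimal places leaves each coordinate within ±0.005° of the true value.
Latitude error → 0.005 × 111300 = 556.5 m along the meridian.
E–W at 3.9445°: 0.005° × 111300 × cos 3.9445° = 0.005 × 111300 × 0.9976 ≈ 555.182 m.
Combining orthogonally: (556.5² + 555.182²)^½ ≈ 786.078 m.

786 m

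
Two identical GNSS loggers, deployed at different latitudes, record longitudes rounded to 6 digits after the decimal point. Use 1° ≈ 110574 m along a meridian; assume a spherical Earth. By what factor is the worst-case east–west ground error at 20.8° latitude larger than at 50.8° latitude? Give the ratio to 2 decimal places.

1.48

Rounding to 6 decimal places leaves the longitude within ±5e-07° of the true value.
Error at 20.8° = 5e-07° × 110574 × cos 20.8° ≈ 0.055287 × 0.9348 = 0.051684 m.
At 50.8°: 5e-07° × 110574 × cos 50.8° = 5e-07 × 110574 × 0.6320 ≈ 0.034943 m.
The ratio reduces to cos 20.8° / cos 50.8° = 0.9348/0.6320 ≈ 1.4791.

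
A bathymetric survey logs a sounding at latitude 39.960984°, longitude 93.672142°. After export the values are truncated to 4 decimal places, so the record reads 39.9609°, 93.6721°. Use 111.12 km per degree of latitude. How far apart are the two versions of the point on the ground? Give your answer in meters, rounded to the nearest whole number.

10 meters

Δlat = 39.960984 − 39.9609 = +0.000084°; Δlon = 93.672142 − 93.6721 = +0.000042°.
North–south shift: 0.000084 × 111120 = 9.33408 m.
E–W at 39.9609°: 0.000042° × 111120 × cos 39.9609° = 0.000042 × 111120 × 0.7665 ≈ 3.57721 m.
Combined displacement = (9.33408² + 3.57721²)^½ ≈ 9.99607 m.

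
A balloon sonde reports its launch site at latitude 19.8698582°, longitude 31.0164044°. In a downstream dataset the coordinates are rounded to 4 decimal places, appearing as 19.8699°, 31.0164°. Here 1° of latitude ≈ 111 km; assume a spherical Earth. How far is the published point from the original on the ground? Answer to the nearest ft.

15 ft

Δlat = 19.8698582 − 19.8699 = -0.0000418°; Δlon = 31.0164044 − 31.0164 = +0.0000044°.
North–south shift: -0.0000418 × 111000 = -4.6398 m.
E–W at 19.8699°: 0.0000044° × 111000 × cos 19.8699° = 0.0000044 × 111000 × 0.9405 ≈ 0.459324 m.
Combined displacement = (4.6398² + 0.459324²)^½ ≈ 4.66248 m.
In feet: 4.66248 m ÷ 0.3048 ≈ 15.297 ft.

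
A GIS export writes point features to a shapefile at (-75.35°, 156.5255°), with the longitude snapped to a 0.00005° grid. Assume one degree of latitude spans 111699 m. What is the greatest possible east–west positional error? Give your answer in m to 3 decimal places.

With a 0.00005° grid the true value lies within half a step, ±0.00005°/2 = ±2.5e-05°, of the stored one.
Parallels shrink by cos φ, so at 75.35° a degree of longitude is 111699 × 0.2529 ≈ 28250.2 m.
So at most 2.5e-05° × 28250.2 ≈ 0.706255 m east–west.

0.706 m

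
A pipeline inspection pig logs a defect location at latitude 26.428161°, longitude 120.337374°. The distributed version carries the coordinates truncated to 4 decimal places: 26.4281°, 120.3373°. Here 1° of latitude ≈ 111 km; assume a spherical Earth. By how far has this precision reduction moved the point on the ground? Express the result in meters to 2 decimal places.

10.00 meters

The latitude changed by +0.000061° and the longitude by +0.000074°.
N–S: 0.000061° × 111000 m/° = 6.771 m.
East–west at this latitude: 0.000074° × 111000 × cos 26.4281° ≈ 0.000074 × 99399.8 = 7.35558 m.
Combined displacement = (6.771² + 7.35558²)^½ ≈ 9.99755 m.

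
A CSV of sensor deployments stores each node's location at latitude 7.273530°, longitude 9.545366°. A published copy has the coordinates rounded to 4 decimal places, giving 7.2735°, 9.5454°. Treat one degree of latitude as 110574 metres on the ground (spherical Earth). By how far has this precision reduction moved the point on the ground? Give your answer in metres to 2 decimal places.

4.99 metres

Δlat = 7.273530 − 7.2735 = +0.000030°; Δlon = 9.545366 − 9.5454 = -0.000034°.
N–S: 0.000030° × 110574 m/° = 3.31722 m.
E–W at 7.2735°: -0.000034° × 110574 × cos 7.2735° = -0.000034 × 110574 × 0.9920 ≈ -3.72926 m.
Distance: √(3.31722² + 3.72926²) ≈ 4.99113 m.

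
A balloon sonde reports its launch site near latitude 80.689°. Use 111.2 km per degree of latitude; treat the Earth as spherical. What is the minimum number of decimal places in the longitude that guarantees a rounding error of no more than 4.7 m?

4

At 80.689° one degree of longitude covers 111200 × cos 80.689° ≈ 111200 × 0.1618 ≈ 17991.4 m.
N decimal places → at most half a unit in the last place, 0.5 × 10⁻ᴺ° = 17991.4/2 × 10⁻ᴺ m.
Setting 8995.71 × 10⁻ᴺ ≤ 4.7 gives 10ᴺ ≥ 1914, i.e. N ≥ 3.28.
N = 3 would give 9 m (too coarse); N = 4 gives 0.9 m ≤ 4.7 m.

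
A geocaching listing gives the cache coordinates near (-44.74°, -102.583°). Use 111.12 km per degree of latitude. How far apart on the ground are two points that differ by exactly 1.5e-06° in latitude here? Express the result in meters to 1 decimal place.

0.2 meters

1.5e-06° × 111120 m/° = 0.16668 m.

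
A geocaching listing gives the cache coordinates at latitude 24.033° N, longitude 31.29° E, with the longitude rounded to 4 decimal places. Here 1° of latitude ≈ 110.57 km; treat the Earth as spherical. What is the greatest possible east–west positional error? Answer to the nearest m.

Rounding to 4 decimal places leaves the longitude within ±5e-05° of the true value.
At latitude 24.033° a degree of longitude spans 110570 m × cos 24.033° = 110570 × 0.9133 ≈ 100985 m.
So at most 5e-05° × 100985 ≈ 5.04924 m east–west.

5 m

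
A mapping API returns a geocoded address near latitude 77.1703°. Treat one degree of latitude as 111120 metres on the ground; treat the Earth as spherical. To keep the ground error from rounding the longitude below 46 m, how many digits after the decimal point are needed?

3 decimal places

At 77.1703° one degree of longitude covers 111120 × cos 77.1703° ≈ 111120 × 0.2221 ≈ 24674.6 m.
Rounding to N decimal places gives at most 0.5 × 10⁻ᴺ degrees of error, i.e. 0.5 × 10⁻ᴺ × 24674.6 m.
Setting 12337.3 × 10⁻ᴺ ≤ 46 gives 10ᴺ ≥ 268.2, i.e. N ≥ 2.43.
At 2 places the error can reach 123 m, but 3 places keeps it to 12.3 m.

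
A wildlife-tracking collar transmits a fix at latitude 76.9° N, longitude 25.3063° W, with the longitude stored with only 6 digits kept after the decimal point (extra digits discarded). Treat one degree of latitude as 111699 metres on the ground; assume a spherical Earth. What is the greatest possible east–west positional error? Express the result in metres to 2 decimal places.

Truncating at 6 decimal places can drop up to a full unit in the last place, so the longitude may be off by as much as 1e-06°.
At latitude 76.9° a degree of longitude spans 111699 m × cos 76.9° = 111699 × 0.2267 ≈ 25316.7 m.
East–west error: 1e-06° × 25316.7 m/° ≈ 0.0253167 m.

0.03 metres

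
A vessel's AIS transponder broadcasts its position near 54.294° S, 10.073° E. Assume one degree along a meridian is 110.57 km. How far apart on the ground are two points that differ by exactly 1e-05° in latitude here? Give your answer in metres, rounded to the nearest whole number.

1e-05° × 110570 m/° = 1.1057 m.

1 metres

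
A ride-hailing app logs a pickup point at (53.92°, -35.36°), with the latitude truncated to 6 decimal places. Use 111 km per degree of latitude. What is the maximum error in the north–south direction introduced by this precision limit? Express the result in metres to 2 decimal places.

0.11 metres

Truncating at 6 decimal places can drop up to a full unit in the last place, so the latitude may be off by as much as 1e-06°.
So the N–S error is at most 1e-06 × 111000 = 0.111 m.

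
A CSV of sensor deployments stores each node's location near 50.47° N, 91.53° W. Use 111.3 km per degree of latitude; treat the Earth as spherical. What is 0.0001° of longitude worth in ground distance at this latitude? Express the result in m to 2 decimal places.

At 50.47° a degree of longitude is 111300 × cos 50.47° ≈ 70840.5 m, so 0.0001° corresponds to 7.08405 m.

7.08 m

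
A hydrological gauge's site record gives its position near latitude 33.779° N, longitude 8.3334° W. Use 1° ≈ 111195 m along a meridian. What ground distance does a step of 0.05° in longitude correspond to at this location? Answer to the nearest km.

5 km

At 33.779° a degree of longitude is 111195 × cos 33.779° ≈ 92424 m, so 0.05° corresponds to 4621.2 m.
That is 4621.2 m = 4.6212 km.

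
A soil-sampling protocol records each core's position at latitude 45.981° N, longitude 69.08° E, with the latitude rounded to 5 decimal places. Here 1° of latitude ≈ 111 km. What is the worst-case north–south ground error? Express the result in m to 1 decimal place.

Rounding to 5 decimal places leaves the latitude within ±5e-06° of the true value.
Along the meridian that is 5e-06° × 111000 m/° = 0.555 m.

0.6 m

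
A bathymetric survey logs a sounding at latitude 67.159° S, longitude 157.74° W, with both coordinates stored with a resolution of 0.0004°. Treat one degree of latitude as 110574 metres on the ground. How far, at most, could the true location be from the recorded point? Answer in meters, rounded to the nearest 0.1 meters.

23.7 meters

With a 0.0004° grid the true value lies within half a step, ±0.0004°/2 = ±0.0002°, of the stored one.
Latitude error → 0.0002 × 110574 = 22.1148 m along the meridian.
E–W at 67.159°: 0.0002° × 110574 × cos 67.159° = 0.0002 × 110574 × 0.3882 ≈ 8.58442 m.
The two errors are perpendicular, so the maximum displacement is √(22.1148² + 8.58442²) ≈ 23.7225 m.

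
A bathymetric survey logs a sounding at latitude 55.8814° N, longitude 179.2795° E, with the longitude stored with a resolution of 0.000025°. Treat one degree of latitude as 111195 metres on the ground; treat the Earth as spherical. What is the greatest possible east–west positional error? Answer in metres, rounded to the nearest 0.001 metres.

0.780 metres

With a 0.000025° grid the true value lies within half a step, ±0.000025°/2 = ±1.25e-05°, of the stored one.
At latitude 55.8814° a degree of longitude spans 111195 m × cos 55.8814° = 111195 × 0.5609 ≈ 62370.1 m.
East–west error: 1.25e-05° × 62370.1 m/° ≈ 0.779627 m.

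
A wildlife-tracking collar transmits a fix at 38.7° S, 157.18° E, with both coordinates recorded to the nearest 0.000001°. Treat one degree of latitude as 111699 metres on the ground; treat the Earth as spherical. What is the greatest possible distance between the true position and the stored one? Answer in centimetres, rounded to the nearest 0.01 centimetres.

Rounding to 6 decimal places leaves each coordinate within ±5e-07° of the true value.
North–south component: 5e-07° × 111699 = 0.0558495 m.
Longitude error → 5e-07 × 111699 × cos 38.7° = 5e-07 × 111699 × 0.7804 ≈ 0.0435866 m.
Combining orthogonally: (0.0558495² + 0.0435866²)^½ ≈ 0.0708446 m.
That is 0.0708446 m = 7.0845 cm.

7.08 centimetres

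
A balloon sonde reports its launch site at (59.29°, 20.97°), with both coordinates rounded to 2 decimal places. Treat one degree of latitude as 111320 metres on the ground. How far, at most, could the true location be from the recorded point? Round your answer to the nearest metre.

Rounding to 2 decimal places leaves each coordinate within ±0.005° of the true value.
N–S: 0.005° × 111320 m/° = 556.6 m.
E–W at 59.29°: 0.005° × 111320 × cos 59.29° = 0.005 × 111320 × 0.5107 ≈ 284.252 m.
Worst case both components are at the extreme and orthogonal: √(556.6² + 284.252²) ≈ 624.982 m.

625 metres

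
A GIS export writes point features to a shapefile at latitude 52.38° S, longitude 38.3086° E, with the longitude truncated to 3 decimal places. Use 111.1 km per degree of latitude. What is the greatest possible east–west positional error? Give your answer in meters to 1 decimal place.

67.8 meters

Truncating at 3 decimal places can drop up to a full unit in the last place, so the longitude may be off by as much as 0.001°.
At latitude 52.38° a degree of longitude spans 111100 m × cos 52.38° = 111100 × 0.6104 ≈ 67817.8 m.
East–west error: 0.001° × 67817.8 m/° ≈ 67.8178 m.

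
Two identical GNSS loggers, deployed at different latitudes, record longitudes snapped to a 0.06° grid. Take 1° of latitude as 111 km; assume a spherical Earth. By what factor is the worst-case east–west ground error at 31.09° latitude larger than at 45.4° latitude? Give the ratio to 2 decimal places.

1.22

With a 0.06° grid the true value lies within half a step, ±0.06°/2 = ±0.03°, of the stored one.
Error at 31.09° = 0.03° × 111000 × cos 31.09° ≈ 3330 × 0.8564 = 2851.7 m.
At 45.4°: 0.03° × 111000 × cos 45.4° = 0.03 × 111000 × 0.7022 ≈ 2338.2 m.
Ratio: 2851.7 / 2338.2 = cos 31.09° / cos 45.4° ≈ 1.2196.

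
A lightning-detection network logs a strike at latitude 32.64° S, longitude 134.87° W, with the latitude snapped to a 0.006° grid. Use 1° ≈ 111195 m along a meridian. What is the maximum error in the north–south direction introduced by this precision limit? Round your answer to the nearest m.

334 m

With a 0.006° grid the true value lies within half a step, ±0.006°/2 = ±0.003°, of the stored one.
Along the meridian that is 0.003° × 111195 m/° = 333.585 m.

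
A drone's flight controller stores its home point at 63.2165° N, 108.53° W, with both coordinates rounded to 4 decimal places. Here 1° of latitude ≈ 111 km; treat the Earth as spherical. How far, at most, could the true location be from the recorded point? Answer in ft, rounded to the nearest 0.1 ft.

20.0 ft

Rounding to 4 decimal places leaves each coordinate within ±5e-05° of the true value.
North–south component: 5e-05° × 111000 = 5.55 m.
E–W at 63.2165°: 5e-05° × 111000 × cos 63.2165° = 5e-05 × 111000 × 0.4506 ≈ 2.50094 m.
Combining orthogonally: (5.55² + 2.50094²)^½ ≈ 6.08746 m.
Converting: 6.08746 m × 3.2808 ft/m ≈ 19.972 ft.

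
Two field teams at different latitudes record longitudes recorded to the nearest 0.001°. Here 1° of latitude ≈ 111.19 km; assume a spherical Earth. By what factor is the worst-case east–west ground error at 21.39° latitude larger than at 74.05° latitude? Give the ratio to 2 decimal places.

3.39

Rounding to 3 decimal places leaves the longitude within ±0.0005° of the true value.
Error at 21.39° = 0.0005° × 111190 × cos 21.39° ≈ 55.595 × 0.9311 = 51.766 m.
Error at 74.05° = 0.0005° × 111190 × cos 74.05° ≈ 55.595 × 0.2748 = 15.277 m.
Ratio: 51.766 / 15.277 = cos 21.39° / cos 74.05° ≈ 3.3884.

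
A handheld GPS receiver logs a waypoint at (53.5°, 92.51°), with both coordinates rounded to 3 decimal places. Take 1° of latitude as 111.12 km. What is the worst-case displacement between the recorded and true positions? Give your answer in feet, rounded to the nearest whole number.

Rounding to 3 decimal places leaves each coordinate within ±0.0005° of the true value.
N–S: 0.0005° × 111120 m/° = 55.56 m.
E–W at 53.5°: 0.0005° × 111120 × cos 53.5° = 0.0005 × 111120 × 0.5948 ≈ 33.0484 m.
Worst case both components are at the extreme and orthogonal: √(55.56² + 33.0484²) ≈ 64.646 m.
In feet: 64.646 m ÷ 0.3048 ≈ 212.09 ft.

212 feet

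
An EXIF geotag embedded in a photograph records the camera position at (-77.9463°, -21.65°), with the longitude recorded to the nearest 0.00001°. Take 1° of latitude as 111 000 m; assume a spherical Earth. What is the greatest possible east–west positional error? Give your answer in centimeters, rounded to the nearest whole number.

Rounding to 5 decimal places leaves the longitude within ±5e-06° of the true value.
At latitude 77.9463° a degree of longitude spans 111000 m × cos 77.9463° = 111000 × 0.2088 ≈ 23179.9 m.
East–west error: 5e-06° × 23179.9 m/° ≈ 0.1159 m.
That is 0.1159 m = 11.59 cm.

12 centimeters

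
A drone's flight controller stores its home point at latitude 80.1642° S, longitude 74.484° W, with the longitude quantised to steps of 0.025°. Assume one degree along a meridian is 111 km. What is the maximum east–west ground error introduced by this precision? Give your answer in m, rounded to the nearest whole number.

237 m

With a 0.025° grid the true value lies within half a step, ±0.025°/2 = ±0.0125°, of the stored one.
Parallels shrink by cos φ, so at 80.1642° a degree of longitude is 111000 × 0.1708 ≈ 18961.6 m.
So at most 0.0125° × 18961.6 ≈ 237.02 m east–west.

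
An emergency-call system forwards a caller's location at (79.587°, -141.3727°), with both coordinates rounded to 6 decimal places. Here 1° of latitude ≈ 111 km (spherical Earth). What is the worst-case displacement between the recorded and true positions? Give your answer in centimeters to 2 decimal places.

Rounding to 6 decimal places leaves each coordinate within ±5e-07° of the true value.
N–S: 5e-07° × 111000 m/° = 0.0555 m.
East–west component at 79.587°: 5e-07° × 111000 × cos 79.587° ≈ 5e-07 × 20062.4 ≈ 0.0100312 m.
Combining orthogonally: (0.0555² + 0.0100312²)^½ ≈ 0.0563992 m.
That is 0.0563992 m = 5.6399 cm.

5.64 centimeters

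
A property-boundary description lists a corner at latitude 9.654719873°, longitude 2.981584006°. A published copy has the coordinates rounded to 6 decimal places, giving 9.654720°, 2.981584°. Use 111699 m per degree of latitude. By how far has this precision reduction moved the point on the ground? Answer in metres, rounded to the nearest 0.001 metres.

0.014 metres

The latitude changed by -0.000000127° and the longitude by +0.000000006°.
N–S: -0.000000127° × 111699 m/° = -0.0141858 m.
E–W at 9.65472°: 0.000000006° × 111699 × cos 9.65472° = 0.000000006 × 111699 × 0.9858 ≈ 0.000660702 m.
Combined displacement = (0.0141858² + 0.000660702²)^½ ≈ 0.0142012 m.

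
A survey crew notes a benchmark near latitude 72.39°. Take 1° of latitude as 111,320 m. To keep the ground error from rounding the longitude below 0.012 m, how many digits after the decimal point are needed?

7 decimal places

At 72.39° one degree of longitude covers 111320 × cos 72.39° ≈ 111320 × 0.3025 ≈ 33678.3 m.
N decimal places → at most half a unit in the last place, 0.5 × 10⁻ᴺ° = 33678.3/2 × 10⁻ᴺ m.
Setting 16839.2 × 10⁻ᴺ ≤ 0.012 gives 10ᴺ ≥ 1.403e+06, i.e. N ≥ 6.15.
N = 6 would give 0.0168 m (too coarse); N = 7 gives 0.00168 m ≤ 0.012 m.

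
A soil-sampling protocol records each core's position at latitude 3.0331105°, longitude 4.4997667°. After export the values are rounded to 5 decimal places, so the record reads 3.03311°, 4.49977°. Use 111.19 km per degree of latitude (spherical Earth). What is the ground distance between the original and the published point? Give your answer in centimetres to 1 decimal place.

37.1 centimetres

Δlat = 3.0331105 − 3.03311 = +0.0000005°; Δlon = 4.4997667 − 4.49977 = -0.0000033°.
N–S: 0.0000005° × 111190 m/° = 0.055595 m.
East–west at this latitude: -0.0000033° × 111190 × cos 3.03311° ≈ -0.0000033 × 111034 = -0.366413 m.
Distance: √(0.055595² + 0.366413²) ≈ 0.370607 m.
That is 0.370607 m = 37.061 cm.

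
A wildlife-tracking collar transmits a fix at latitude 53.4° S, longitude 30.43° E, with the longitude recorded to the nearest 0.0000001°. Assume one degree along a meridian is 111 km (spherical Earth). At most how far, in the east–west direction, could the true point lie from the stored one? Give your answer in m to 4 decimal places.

Rounding to 7 decimal places leaves the longitude within ±5e-08° of the true value.
Parallels shrink by cos φ, so at 53.4° a degree of longitude is 111000 × 0.5962 ≈ 66181 m.
East–west error: 5e-08° × 66181 m/° ≈ 0.00330905 m.

0.0033 m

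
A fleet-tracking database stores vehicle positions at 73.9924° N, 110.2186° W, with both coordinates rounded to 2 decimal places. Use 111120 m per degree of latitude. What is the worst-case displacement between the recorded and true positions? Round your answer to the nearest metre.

Rounding to 2 decimal places leaves each coordinate within ±0.005° of the true value.
N–S: 0.005° × 111120 m/° = 555.6 m.
Longitude error → 0.005 × 111120 × cos 73.9924° = 0.005 × 111120 × 0.2758 ≈ 153.215 m.
Worst case both components are at the extreme and orthogonal: √(555.6² + 153.215²) ≈ 576.339 m.

576 metres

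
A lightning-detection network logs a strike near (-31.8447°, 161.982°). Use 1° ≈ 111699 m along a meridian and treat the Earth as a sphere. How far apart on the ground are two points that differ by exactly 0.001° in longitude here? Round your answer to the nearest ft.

One degree of longitude here spans 111699 × cos 31.8447° = 111699 × 0.8495 ≈ 94886.2 m; 0.001° of that is 94.8862 m.
In feet: 94.8862 m ÷ 0.3048 ≈ 311.31 ft.

311 ft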